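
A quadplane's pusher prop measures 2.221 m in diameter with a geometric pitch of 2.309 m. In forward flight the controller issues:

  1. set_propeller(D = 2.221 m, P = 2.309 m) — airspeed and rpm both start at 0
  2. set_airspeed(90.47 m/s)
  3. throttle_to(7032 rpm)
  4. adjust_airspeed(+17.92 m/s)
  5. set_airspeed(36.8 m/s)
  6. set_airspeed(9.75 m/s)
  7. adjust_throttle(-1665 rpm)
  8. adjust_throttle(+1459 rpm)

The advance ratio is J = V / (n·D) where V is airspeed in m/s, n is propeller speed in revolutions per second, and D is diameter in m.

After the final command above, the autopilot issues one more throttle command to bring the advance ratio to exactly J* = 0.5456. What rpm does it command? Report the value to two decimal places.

set_propeller: D = 2.221 m, P = 2.309 m (p = P/D = 1.039622); state ← (V=0, rpm=0)
set_airspeed(90.47): V ← 90.47 m/s
throttle_to(7032): rpm ← 7032
adjust_airspeed(+17.92): V ← 90.47 +17.92 = 108.39 m/s
set_airspeed(36.8): V ← 36.8 m/s
set_airspeed(9.75): V ← 9.75 m/s
adjust_throttle(-1665): rpm ← 7032 -1665 = 5367
adjust_throttle(+1459): rpm ← 5367 +1459 = 6826
final state: V = 9.75 m/s, rpm = 6826 → n = rpm/60 = 113.766667 rev/s
target J* = 0.5456; solve J* = V/(n·D) for n: n = V/(J*·D) = 9.75/(0.5456 × 2.221) = 8.046031 rev/s
rpm = 60·n = 482.761853

rpm = 482.76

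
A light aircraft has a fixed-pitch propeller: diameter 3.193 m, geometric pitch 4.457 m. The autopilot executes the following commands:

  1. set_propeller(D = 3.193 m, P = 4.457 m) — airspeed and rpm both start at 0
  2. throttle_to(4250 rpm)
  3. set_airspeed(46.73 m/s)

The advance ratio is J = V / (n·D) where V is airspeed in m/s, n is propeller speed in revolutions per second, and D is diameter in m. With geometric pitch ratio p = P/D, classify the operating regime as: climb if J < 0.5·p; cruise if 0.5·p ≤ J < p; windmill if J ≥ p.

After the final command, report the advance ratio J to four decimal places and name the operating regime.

J = 0.2066, regime = climb

set_propeller: D = 3.193 m, P = 4.457 m (p = P/D = 1.395866); state ← (V=0, rpm=0)
throttle_to(4250): rpm ← 4250
set_airspeed(46.73): V ← 46.73 m/s
final state: V = 46.73 m/s, rpm = 4250 → n = rpm/60 = 70.833333 rev/s
J = V / (n·D) = 46.73 / (70.833333 × 3.193) = 0.206614
regime bands: climb J<0.6979 | cruise [0.6979, 1.3959) | windmill J≥1.3959
J = 0.2066 → climb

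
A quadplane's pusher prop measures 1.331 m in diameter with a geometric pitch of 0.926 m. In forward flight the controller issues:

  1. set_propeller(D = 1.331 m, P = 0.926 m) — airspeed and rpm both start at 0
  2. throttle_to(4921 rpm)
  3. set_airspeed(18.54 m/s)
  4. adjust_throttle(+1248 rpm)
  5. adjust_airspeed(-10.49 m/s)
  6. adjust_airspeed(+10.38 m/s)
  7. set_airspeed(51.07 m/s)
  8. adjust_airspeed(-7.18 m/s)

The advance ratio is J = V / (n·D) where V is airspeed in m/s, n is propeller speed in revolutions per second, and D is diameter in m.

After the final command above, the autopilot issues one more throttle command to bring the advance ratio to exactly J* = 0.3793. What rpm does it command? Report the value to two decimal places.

rpm = 5216.22

set_propeller: D = 1.331 m, P = 0.926 m (p = P/D = 0.695718); state ← (V=0, rpm=0)
throttle_to(4921): rpm ← 4921
set_airspeed(18.54): V ← 18.54 m/s
adjust_throttle(+1248): rpm ← 4921 +1248 = 6169
adjust_airspeed(-10.49): V ← 18.54 -10.49 = 8.05 m/s
adjust_airspeed(+10.38): V ← 8.05 +10.38 = 18.43 m/s
set_airspeed(51.07): V ← 51.07 m/s
adjust_airspeed(-7.18): V ← 51.07 -7.18 = 43.89 m/s
final state: V = 43.89 m/s, rpm = 6169 → n = rpm/60 = 102.816667 rev/s
target J* = 0.3793; solve J* = V/(n·D) for n: n = V/(J*·D) = 43.89/(0.3793 × 1.331) = 86.937007 rev/s
rpm = 60·n = 5216.220397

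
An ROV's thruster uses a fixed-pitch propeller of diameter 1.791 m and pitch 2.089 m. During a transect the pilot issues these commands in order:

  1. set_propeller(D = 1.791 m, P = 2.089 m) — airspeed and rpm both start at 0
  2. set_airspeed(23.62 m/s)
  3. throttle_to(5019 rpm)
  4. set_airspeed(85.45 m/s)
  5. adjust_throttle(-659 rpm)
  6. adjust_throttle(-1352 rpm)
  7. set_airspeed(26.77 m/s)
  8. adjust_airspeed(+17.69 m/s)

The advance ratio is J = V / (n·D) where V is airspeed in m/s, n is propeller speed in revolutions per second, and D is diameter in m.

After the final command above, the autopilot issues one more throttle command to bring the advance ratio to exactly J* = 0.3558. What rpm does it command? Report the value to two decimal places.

rpm = 4186.19

set_propeller: D = 1.791 m, P = 2.089 m (p = P/D = 1.166387); state ← (V=0, rpm=0)
set_airspeed(23.62): V ← 23.62 m/s
throttle_to(5019): rpm ← 5019
set_airspeed(85.45): V ← 85.45 m/s
adjust_throttle(-659): rpm ← 5019 -659 = 4360
adjust_throttle(-1352): rpm ← 4360 -1352 = 3008
set_airspeed(26.77): V ← 26.77 m/s
adjust_airspeed(+17.69): V ← 26.77 +17.69 = 44.46 m/s
final state: V = 44.46 m/s, rpm = 3008 → n = rpm/60 = 50.133333 rev/s
target J* = 0.3558; solve J* = V/(n·D) for n: n = V/(J*·D) = 44.46/(0.3558 × 1.791) = 69.769872 rev/s
rpm = 60·n = 4186.192345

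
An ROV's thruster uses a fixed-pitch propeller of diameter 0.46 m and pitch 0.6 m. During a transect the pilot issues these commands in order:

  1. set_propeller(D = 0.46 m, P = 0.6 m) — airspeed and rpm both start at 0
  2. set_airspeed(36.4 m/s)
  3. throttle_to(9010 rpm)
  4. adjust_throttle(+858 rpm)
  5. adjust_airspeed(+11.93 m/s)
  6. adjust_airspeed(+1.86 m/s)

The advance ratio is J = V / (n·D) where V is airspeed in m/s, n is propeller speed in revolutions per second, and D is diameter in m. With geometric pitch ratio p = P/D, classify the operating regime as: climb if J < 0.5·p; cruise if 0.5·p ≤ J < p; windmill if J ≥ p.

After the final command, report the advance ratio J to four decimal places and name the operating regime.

J = 0.6634, regime = cruise

set_propeller: D = 0.46 m, P = 0.6 m (p = P/D = 1.304348); state ← (V=0, rpm=0)
set_airspeed(36.4): V ← 36.4 m/s
throttle_to(9010): rpm ← 9010
adjust_throttle(+858): rpm ← 9010 +858 = 9868
adjust_airspeed(+11.93): V ← 36.4 +11.93 = 48.33 m/s
adjust_airspeed(+1.86): V ← 48.33 +1.86 = 50.19 m/s
final state: V = 50.19 m/s, rpm = 9868 → n = rpm/60 = 164.466667 rev/s
J = V / (n·D) = 50.19 / (164.466667 × 0.46) = 0.663409
regime bands: climb J<0.6522 | cruise [0.6522, 1.3043) | windmill J≥1.3043
J = 0.6634 → cruise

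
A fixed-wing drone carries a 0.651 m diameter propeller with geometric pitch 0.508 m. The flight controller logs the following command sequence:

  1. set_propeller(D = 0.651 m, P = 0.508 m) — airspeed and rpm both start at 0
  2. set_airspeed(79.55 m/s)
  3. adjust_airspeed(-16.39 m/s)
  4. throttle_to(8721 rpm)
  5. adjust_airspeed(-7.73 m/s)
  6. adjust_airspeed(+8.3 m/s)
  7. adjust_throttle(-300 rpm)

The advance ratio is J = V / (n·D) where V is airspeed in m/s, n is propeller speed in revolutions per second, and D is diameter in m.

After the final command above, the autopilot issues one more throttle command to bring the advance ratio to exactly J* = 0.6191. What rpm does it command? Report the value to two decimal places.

rpm = 9487.53

set_propeller: D = 0.651 m, P = 0.508 m (p = P/D = 0.780338); state ← (V=0, rpm=0)
set_airspeed(79.55): V ← 79.55 m/s
adjust_airspeed(-16.39): V ← 79.55 -16.39 = 63.16 m/s
throttle_to(8721): rpm ← 8721
adjust_airspeed(-7.73): V ← 63.16 -7.73 = 55.43 m/s
adjust_airspeed(+8.3): V ← 55.43 +8.3 = 63.73 m/s
adjust_throttle(-300): rpm ← 8721 -300 = 8421
final state: V = 63.73 m/s, rpm = 8421 → n = rpm/60 = 140.350000 rev/s
target J* = 0.6191; solve J* = V/(n·D) for n: n = V/(J*·D) = 63.73/(0.6191 × 0.651) = 158.125578 rev/s
rpm = 60·n = 9487.534678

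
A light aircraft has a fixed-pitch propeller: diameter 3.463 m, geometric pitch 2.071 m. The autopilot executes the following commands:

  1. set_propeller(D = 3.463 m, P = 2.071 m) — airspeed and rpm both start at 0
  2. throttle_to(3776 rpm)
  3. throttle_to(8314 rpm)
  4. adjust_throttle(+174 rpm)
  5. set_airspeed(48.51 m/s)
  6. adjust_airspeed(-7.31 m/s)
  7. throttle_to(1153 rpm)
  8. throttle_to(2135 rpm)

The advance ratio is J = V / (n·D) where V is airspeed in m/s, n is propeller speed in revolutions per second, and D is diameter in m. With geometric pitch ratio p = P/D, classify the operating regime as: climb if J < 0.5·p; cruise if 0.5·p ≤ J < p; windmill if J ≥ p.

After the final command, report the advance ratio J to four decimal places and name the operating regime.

J = 0.3343, regime = cruise

set_propeller: D = 3.463 m, P = 2.071 m (p = P/D = 0.598036); state ← (V=0, rpm=0)
throttle_to(3776): rpm ← 3776
throttle_to(8314): rpm ← 8314
adjust_throttle(+174): rpm ← 8314 +174 = 8488
set_airspeed(48.51): V ← 48.51 m/s
adjust_airspeed(-7.31): V ← 48.51 -7.31 = 41.2 m/s
throttle_to(1153): rpm ← 1153
throttle_to(2135): rpm ← 2135
final state: V = 41.2 m/s, rpm = 2135 → n = rpm/60 = 35.583333 rev/s
J = V / (n·D) = 41.2 / (35.583333 × 3.463) = 0.334348
regime bands: climb J<0.2990 | cruise [0.2990, 0.5980) | windmill J≥0.5980
J = 0.3343 → cruise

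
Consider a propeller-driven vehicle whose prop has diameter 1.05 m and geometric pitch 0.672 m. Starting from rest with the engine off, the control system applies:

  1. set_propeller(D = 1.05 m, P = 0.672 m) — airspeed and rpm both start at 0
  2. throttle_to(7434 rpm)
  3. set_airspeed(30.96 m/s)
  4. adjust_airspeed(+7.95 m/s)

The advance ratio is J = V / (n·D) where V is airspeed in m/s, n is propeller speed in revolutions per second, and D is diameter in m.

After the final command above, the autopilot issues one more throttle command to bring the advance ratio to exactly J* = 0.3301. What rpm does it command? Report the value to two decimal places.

set_propeller: D = 1.05 m, P = 0.672 m (p = P/D = 0.640000); state ← (V=0, rpm=0)
throttle_to(7434): rpm ← 7434
set_airspeed(30.96): V ← 30.96 m/s
adjust_airspeed(+7.95): V ← 30.96 +7.95 = 38.91 m/s
final state: V = 38.91 m/s, rpm = 7434 → n = rpm/60 = 123.900000 rev/s
target J* = 0.3301; solve J* = V/(n·D) for n: n = V/(J*·D) = 38.91/(0.3301 × 1.05) = 112.260354 rev/s
rpm = 60·n = 6735.621240

rpm = 6735.62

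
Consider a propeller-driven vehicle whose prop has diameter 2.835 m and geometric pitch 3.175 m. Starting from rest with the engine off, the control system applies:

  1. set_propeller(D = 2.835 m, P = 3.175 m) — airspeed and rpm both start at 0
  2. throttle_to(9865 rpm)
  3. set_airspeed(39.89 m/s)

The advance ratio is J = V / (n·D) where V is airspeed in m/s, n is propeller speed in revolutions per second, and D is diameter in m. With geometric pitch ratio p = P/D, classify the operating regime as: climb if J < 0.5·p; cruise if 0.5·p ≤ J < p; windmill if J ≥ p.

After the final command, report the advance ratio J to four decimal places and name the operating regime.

J = 0.0856, regime = climb

set_propeller: D = 2.835 m, P = 3.175 m (p = P/D = 1.119929); state ← (V=0, rpm=0)
throttle_to(9865): rpm ← 9865
set_airspeed(39.89): V ← 39.89 m/s
final state: V = 39.89 m/s, rpm = 9865 → n = rpm/60 = 164.416667 rev/s
J = V / (n·D) = 39.89 / (164.416667 × 2.835) = 0.085579
regime bands: climb J<0.5600 | cruise [0.5600, 1.1199) | windmill J≥1.1199
J = 0.0856 → climb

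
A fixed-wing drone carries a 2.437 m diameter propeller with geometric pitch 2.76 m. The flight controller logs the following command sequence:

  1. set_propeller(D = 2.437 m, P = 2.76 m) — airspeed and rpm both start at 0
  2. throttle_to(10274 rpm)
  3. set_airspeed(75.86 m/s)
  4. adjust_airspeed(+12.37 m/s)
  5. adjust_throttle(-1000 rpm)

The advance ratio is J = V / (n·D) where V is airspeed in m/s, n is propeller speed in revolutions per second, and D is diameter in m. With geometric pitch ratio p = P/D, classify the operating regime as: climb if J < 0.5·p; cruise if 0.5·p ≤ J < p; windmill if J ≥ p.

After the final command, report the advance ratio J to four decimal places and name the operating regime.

set_propeller: D = 2.437 m, P = 2.76 m (p = P/D = 1.132540); state ← (V=0, rpm=0)
throttle_to(10274): rpm ← 10274
set_airspeed(75.86): V ← 75.86 m/s
adjust_airspeed(+12.37): V ← 75.86 +12.37 = 88.23 m/s
adjust_throttle(-1000): rpm ← 10274 -1000 = 9274
final state: V = 88.23 m/s, rpm = 9274 → n = rpm/60 = 154.566667 rev/s
J = V / (n·D) = 88.23 / (154.566667 × 2.437) = 0.234231
regime bands: climb J<0.5663 | cruise [0.5663, 1.1325) | windmill J≥1.1325
J = 0.2342 → climb

J = 0.2342, regime = climb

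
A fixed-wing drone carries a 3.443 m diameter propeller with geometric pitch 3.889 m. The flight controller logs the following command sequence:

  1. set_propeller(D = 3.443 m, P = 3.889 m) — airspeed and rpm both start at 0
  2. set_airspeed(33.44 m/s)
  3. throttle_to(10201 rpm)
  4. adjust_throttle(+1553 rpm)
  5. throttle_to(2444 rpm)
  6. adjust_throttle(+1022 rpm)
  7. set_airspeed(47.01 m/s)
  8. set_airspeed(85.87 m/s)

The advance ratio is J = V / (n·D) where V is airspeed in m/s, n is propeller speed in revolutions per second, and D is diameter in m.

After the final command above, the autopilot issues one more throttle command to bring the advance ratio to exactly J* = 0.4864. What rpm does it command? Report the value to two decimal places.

set_propeller: D = 3.443 m, P = 3.889 m (p = P/D = 1.129538); state ← (V=0, rpm=0)
set_airspeed(33.44): V ← 33.44 m/s
throttle_to(10201): rpm ← 10201
adjust_throttle(+1553): rpm ← 10201 +1553 = 11754
throttle_to(2444): rpm ← 2444
adjust_throttle(+1022): rpm ← 2444 +1022 = 3466
set_airspeed(47.01): V ← 47.01 m/s
set_airspeed(85.87): V ← 85.87 m/s
final state: V = 85.87 m/s, rpm = 3466 → n = rpm/60 = 57.766667 rev/s
target J* = 0.4864; solve J* = V/(n·D) for n: n = V/(J*·D) = 85.87/(0.4864 × 3.443) = 51.275615 rev/s
rpm = 60·n = 3076.536871

rpm = 3076.54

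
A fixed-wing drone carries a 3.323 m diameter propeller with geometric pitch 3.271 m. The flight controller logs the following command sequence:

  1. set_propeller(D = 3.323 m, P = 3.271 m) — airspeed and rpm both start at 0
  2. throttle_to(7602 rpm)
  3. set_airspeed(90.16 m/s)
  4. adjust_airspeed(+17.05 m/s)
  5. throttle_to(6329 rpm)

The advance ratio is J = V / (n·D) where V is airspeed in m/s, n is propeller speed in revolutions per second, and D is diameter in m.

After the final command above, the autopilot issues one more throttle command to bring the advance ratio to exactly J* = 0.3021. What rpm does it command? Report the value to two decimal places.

set_propeller: D = 3.323 m, P = 3.271 m (p = P/D = 0.984351); state ← (V=0, rpm=0)
throttle_to(7602): rpm ← 7602
set_airspeed(90.16): V ← 90.16 m/s
adjust_airspeed(+17.05): V ← 90.16 +17.05 = 107.21 m/s
throttle_to(6329): rpm ← 6329
final state: V = 107.21 m/s, rpm = 6329 → n = rpm/60 = 105.483333 rev/s
target J* = 0.3021; solve J* = V/(n·D) for n: n = V/(J*·D) = 107.21/(0.3021 × 3.323) = 106.795814 rev/s
rpm = 60·n = 6407.748828

rpm = 6407.75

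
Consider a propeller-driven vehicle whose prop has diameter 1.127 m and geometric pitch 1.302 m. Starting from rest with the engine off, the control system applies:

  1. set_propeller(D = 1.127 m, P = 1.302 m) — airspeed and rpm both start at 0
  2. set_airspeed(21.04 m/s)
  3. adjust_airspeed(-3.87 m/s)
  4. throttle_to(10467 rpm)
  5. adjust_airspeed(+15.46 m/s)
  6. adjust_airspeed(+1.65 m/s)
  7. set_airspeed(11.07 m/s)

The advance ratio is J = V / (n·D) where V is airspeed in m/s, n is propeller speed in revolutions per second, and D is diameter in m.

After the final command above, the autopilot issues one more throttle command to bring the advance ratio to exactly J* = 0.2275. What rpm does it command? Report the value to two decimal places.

set_propeller: D = 1.127 m, P = 1.302 m (p = P/D = 1.155280); state ← (V=0, rpm=0)
set_airspeed(21.04): V ← 21.04 m/s
adjust_airspeed(-3.87): V ← 21.04 -3.87 = 17.17 m/s
throttle_to(10467): rpm ← 10467
adjust_airspeed(+15.46): V ← 17.17 +15.46 = 32.63 m/s
adjust_airspeed(+1.65): V ← 32.63 +1.65 = 34.28 m/s
set_airspeed(11.07): V ← 11.07 m/s
final state: V = 11.07 m/s, rpm = 10467 → n = rpm/60 = 174.450000 rev/s
target J* = 0.2275; solve J* = V/(n·D) for n: n = V/(J*·D) = 11.07/(0.2275 × 1.127) = 43.175990 rev/s
rpm = 60·n = 2590.559396

rpm = 2590.56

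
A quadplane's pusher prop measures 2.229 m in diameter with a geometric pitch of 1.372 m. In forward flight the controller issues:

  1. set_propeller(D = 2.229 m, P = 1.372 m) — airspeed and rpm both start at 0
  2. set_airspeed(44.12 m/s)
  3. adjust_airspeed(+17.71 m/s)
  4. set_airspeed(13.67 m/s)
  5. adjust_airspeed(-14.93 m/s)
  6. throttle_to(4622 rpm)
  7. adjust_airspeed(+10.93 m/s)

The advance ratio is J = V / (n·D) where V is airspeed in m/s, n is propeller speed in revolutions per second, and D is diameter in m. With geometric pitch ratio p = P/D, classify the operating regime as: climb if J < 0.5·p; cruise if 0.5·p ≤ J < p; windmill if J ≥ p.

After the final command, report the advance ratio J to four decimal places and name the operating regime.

J = 0.0563, regime = climb

set_propeller: D = 2.229 m, P = 1.372 m (p = P/D = 0.615523); state ← (V=0, rpm=0)
set_airspeed(44.12): V ← 44.12 m/s
adjust_airspeed(+17.71): V ← 44.12 +17.71 = 61.83 m/s
set_airspeed(13.67): V ← 13.67 m/s
adjust_airspeed(-14.93): V ← 13.67 -14.93 = -1.26 m/s
throttle_to(4622): rpm ← 4622
adjust_airspeed(+10.93): V ← -1.26 +10.93 = 9.67 m/s
final state: V = 9.67 m/s, rpm = 4622 → n = rpm/60 = 77.033333 rev/s
J = V / (n·D) = 9.67 / (77.033333 × 2.229) = 0.056317
regime bands: climb J<0.3078 | cruise [0.3078, 0.6155) | windmill J≥0.6155
J = 0.0563 → climb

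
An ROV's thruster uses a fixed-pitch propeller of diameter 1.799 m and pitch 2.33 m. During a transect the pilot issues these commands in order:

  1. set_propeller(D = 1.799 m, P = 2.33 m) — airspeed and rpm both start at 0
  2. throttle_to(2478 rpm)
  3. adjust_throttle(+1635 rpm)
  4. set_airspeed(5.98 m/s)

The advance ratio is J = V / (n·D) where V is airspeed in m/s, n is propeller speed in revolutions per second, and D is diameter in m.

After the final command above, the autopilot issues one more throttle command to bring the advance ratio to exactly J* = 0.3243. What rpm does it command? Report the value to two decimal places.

rpm = 615.00

set_propeller: D = 1.799 m, P = 2.33 m (p = P/D = 1.295164); state ← (V=0, rpm=0)
throttle_to(2478): rpm ← 2478
adjust_throttle(+1635): rpm ← 2478 +1635 = 4113
set_airspeed(5.98): V ← 5.98 m/s
final state: V = 5.98 m/s, rpm = 4113 → n = rpm/60 = 68.550000 rev/s
target J* = 0.3243; solve J* = V/(n·D) for n: n = V/(J*·D) = 5.98/(0.3243 × 1.799) = 10.249981 rev/s
rpm = 60·n = 614.998876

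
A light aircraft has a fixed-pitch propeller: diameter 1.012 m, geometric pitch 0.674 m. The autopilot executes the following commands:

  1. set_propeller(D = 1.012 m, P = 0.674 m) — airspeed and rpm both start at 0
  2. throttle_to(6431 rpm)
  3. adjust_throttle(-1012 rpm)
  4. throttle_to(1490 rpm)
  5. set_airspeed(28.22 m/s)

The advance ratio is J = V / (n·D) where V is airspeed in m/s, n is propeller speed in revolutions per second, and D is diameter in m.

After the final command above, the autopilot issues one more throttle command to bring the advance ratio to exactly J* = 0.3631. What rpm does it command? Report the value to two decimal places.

rpm = 4607.88

set_propeller: D = 1.012 m, P = 0.674 m (p = P/D = 0.666008); state ← (V=0, rpm=0)
throttle_to(6431): rpm ← 6431
adjust_throttle(-1012): rpm ← 6431 -1012 = 5419
throttle_to(1490): rpm ← 1490
set_airspeed(28.22): V ← 28.22 m/s
final state: V = 28.22 m/s, rpm = 1490 → n = rpm/60 = 24.833333 rev/s
target J* = 0.3631; solve J* = V/(n·D) for n: n = V/(J*·D) = 28.22/(0.3631 × 1.012) = 76.798060 rev/s
rpm = 60·n = 4607.883585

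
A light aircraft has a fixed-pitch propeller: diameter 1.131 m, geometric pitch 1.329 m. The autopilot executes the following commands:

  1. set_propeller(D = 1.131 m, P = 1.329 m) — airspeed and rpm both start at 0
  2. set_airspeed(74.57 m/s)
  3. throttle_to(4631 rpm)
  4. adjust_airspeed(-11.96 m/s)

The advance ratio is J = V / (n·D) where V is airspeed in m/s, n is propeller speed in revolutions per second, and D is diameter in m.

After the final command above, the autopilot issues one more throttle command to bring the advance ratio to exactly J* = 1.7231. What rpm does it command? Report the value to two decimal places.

rpm = 1927.62

set_propeller: D = 1.131 m, P = 1.329 m (p = P/D = 1.175066); state ← (V=0, rpm=0)
set_airspeed(74.57): V ← 74.57 m/s
throttle_to(4631): rpm ← 4631
adjust_airspeed(-11.96): V ← 74.57 -11.96 = 62.61 m/s
final state: V = 62.61 m/s, rpm = 4631 → n = rpm/60 = 77.183333 rev/s
target J* = 1.7231; solve J* = V/(n·D) for n: n = V/(J*·D) = 62.61/(1.7231 × 1.131) = 32.127033 rev/s
rpm = 60·n = 1927.621967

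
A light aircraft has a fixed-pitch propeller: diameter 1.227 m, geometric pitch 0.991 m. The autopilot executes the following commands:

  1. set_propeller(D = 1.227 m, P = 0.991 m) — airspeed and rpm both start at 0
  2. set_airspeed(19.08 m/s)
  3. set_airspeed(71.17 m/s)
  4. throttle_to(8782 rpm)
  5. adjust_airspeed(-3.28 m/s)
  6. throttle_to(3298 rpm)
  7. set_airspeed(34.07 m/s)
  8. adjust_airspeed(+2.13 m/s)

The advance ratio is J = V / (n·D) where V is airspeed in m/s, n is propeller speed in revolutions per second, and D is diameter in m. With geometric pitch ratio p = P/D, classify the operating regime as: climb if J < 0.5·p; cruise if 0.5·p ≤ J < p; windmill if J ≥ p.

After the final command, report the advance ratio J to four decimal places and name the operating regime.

J = 0.5367, regime = cruise

set_propeller: D = 1.227 m, P = 0.991 m (p = P/D = 0.807661); state ← (V=0, rpm=0)
set_airspeed(19.08): V ← 19.08 m/s
set_airspeed(71.17): V ← 71.17 m/s
throttle_to(8782): rpm ← 8782
adjust_airspeed(-3.28): V ← 71.17 -3.28 = 67.89 m/s
throttle_to(3298): rpm ← 3298
set_airspeed(34.07): V ← 34.07 m/s
adjust_airspeed(+2.13): V ← 34.07 +2.13 = 36.2 m/s
final state: V = 36.2 m/s, rpm = 3298 → n = rpm/60 = 54.966667 rev/s
J = V / (n·D) = 36.2 / (54.966667 × 1.227) = 0.536741
regime bands: climb J<0.4038 | cruise [0.4038, 0.8077) | windmill J≥0.8077
J = 0.5367 → cruise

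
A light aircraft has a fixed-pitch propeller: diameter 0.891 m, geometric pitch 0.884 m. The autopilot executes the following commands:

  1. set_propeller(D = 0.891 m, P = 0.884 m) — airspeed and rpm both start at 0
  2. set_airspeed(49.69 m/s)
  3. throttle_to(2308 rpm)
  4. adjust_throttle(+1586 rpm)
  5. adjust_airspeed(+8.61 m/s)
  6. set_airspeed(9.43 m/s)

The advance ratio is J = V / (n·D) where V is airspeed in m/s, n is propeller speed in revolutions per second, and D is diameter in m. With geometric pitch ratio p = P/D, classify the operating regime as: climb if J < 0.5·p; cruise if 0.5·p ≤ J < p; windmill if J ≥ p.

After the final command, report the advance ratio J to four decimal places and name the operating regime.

J = 0.1631, regime = climb

set_propeller: D = 0.891 m, P = 0.884 m (p = P/D = 0.992144); state ← (V=0, rpm=0)
set_airspeed(49.69): V ← 49.69 m/s
throttle_to(2308): rpm ← 2308
adjust_throttle(+1586): rpm ← 2308 +1586 = 3894
adjust_airspeed(+8.61): V ← 49.69 +8.61 = 58.3 m/s
set_airspeed(9.43): V ← 9.43 m/s
final state: V = 9.43 m/s, rpm = 3894 → n = rpm/60 = 64.900000 rev/s
J = V / (n·D) = 9.43 / (64.900000 × 0.891) = 0.163076
regime bands: climb J<0.4961 | cruise [0.4961, 0.9921) | windmill J≥0.9921
J = 0.1631 → climb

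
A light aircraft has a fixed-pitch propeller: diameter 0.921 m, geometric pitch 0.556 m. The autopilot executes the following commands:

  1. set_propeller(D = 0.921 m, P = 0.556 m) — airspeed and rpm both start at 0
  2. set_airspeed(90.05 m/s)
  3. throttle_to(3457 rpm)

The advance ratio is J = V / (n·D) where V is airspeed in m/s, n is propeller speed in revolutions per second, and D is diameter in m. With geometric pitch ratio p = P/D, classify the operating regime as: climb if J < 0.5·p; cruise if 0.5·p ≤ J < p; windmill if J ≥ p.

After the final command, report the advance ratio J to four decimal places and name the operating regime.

set_propeller: D = 0.921 m, P = 0.556 m (p = P/D = 0.603692); state ← (V=0, rpm=0)
set_airspeed(90.05): V ← 90.05 m/s
throttle_to(3457): rpm ← 3457
final state: V = 90.05 m/s, rpm = 3457 → n = rpm/60 = 57.616667 rev/s
J = V / (n·D) = 90.05 / (57.616667 × 0.921) = 1.696977
regime bands: climb J<0.3018 | cruise [0.3018, 0.6037) | windmill J≥0.6037
J = 1.6970 → windmill

J = 1.6970, regime = windmill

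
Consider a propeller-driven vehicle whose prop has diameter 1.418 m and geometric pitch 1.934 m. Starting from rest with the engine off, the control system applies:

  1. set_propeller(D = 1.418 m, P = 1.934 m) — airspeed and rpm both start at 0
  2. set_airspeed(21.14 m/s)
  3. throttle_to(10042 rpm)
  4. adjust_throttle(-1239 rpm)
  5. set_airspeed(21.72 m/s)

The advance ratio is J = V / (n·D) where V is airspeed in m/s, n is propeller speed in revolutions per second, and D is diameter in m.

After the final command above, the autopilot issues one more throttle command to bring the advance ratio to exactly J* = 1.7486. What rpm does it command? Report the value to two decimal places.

rpm = 525.59

set_propeller: D = 1.418 m, P = 1.934 m (p = P/D = 1.363893); state ← (V=0, rpm=0)
set_airspeed(21.14): V ← 21.14 m/s
throttle_to(10042): rpm ← 10042
adjust_throttle(-1239): rpm ← 10042 -1239 = 8803
set_airspeed(21.72): V ← 21.72 m/s
final state: V = 21.72 m/s, rpm = 8803 → n = rpm/60 = 146.716667 rev/s
target J* = 1.7486; solve J* = V/(n·D) for n: n = V/(J*·D) = 21.72/(1.7486 × 1.418) = 8.759778 rev/s
rpm = 60·n = 525.586699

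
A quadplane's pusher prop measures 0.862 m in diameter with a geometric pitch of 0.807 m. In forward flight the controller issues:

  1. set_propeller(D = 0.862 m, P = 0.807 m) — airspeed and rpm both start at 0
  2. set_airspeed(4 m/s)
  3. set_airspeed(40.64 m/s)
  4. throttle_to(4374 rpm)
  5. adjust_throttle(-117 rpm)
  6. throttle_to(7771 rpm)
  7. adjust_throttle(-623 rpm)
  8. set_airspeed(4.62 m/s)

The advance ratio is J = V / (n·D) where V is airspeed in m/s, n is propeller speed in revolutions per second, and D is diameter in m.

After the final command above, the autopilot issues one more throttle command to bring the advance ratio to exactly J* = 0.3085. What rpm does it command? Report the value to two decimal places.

rpm = 1042.39

set_propeller: D = 0.862 m, P = 0.807 m (p = P/D = 0.936195); state ← (V=0, rpm=0)
set_airspeed(4): V ← 4 m/s
set_airspeed(40.64): V ← 40.64 m/s
throttle_to(4374): rpm ← 4374
adjust_throttle(-117): rpm ← 4374 -117 = 4257
throttle_to(7771): rpm ← 7771
adjust_throttle(-623): rpm ← 7771 -623 = 7148
set_airspeed(4.62): V ← 4.62 m/s
final state: V = 4.62 m/s, rpm = 7148 → n = rpm/60 = 119.133333 rev/s
target J* = 0.3085; solve J* = V/(n·D) for n: n = V/(J*·D) = 4.62/(0.3085 × 0.862) = 17.373189 rev/s
rpm = 60·n = 1042.391333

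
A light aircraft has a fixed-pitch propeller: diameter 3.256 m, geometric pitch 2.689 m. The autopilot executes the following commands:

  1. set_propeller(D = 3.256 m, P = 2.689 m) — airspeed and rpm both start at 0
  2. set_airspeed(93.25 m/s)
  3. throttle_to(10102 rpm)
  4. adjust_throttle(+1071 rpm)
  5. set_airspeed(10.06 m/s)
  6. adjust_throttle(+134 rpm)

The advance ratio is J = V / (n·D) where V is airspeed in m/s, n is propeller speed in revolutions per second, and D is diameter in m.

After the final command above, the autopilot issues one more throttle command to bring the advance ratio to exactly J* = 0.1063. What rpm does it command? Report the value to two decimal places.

rpm = 1743.94

set_propeller: D = 3.256 m, P = 2.689 m (p = P/D = 0.825860); state ← (V=0, rpm=0)
set_airspeed(93.25): V ← 93.25 m/s
throttle_to(10102): rpm ← 10102
adjust_throttle(+1071): rpm ← 10102 +1071 = 11173
set_airspeed(10.06): V ← 10.06 m/s
adjust_throttle(+134): rpm ← 11173 +134 = 11307
final state: V = 10.06 m/s, rpm = 11307 → n = rpm/60 = 188.450000 rev/s
target J* = 0.1063; solve J* = V/(n·D) for n: n = V/(J*·D) = 10.06/(0.1063 × 3.256) = 29.065669 rev/s
rpm = 60·n = 1743.940126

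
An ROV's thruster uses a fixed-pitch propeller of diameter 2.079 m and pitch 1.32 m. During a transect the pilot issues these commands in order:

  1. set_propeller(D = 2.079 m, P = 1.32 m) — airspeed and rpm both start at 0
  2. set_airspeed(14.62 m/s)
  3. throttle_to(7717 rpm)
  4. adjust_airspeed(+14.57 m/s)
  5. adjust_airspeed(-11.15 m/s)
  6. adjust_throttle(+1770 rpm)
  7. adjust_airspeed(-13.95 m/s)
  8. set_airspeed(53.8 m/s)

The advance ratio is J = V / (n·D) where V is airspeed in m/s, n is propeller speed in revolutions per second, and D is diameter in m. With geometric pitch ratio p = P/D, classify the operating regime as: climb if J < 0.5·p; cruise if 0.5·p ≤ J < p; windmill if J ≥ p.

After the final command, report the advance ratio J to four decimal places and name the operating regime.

set_propeller: D = 2.079 m, P = 1.32 m (p = P/D = 0.634921); state ← (V=0, rpm=0)
set_airspeed(14.62): V ← 14.62 m/s
throttle_to(7717): rpm ← 7717
adjust_airspeed(+14.57): V ← 14.62 +14.57 = 29.19 m/s
adjust_airspeed(-11.15): V ← 29.19 -11.15 = 18.04 m/s
adjust_throttle(+1770): rpm ← 7717 +1770 = 9487
adjust_airspeed(-13.95): V ← 18.04 -13.95 = 4.09 m/s
set_airspeed(53.8): V ← 53.8 m/s
final state: V = 53.8 m/s, rpm = 9487 → n = rpm/60 = 158.116667 rev/s
J = V / (n·D) = 53.8 / (158.116667 × 2.079) = 0.163663
regime bands: climb J<0.3175 | cruise [0.3175, 0.6349) | windmill J≥0.6349
J = 0.1637 → climb

J = 0.1637, regime = climb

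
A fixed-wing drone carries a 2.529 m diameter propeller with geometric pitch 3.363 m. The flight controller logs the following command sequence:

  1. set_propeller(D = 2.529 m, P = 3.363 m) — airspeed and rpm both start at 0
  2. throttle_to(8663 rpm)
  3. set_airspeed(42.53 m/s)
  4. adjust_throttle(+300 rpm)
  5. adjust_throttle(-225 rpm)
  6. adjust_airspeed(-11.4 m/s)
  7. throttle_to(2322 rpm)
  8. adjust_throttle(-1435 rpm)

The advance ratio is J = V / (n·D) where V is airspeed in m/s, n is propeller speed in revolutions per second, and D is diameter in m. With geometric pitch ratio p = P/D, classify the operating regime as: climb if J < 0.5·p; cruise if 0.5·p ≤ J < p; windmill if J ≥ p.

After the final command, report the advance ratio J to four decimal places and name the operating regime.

set_propeller: D = 2.529 m, P = 3.363 m (p = P/D = 1.329775); state ← (V=0, rpm=0)
throttle_to(8663): rpm ← 8663
set_airspeed(42.53): V ← 42.53 m/s
adjust_throttle(+300): rpm ← 8663 +300 = 8963
adjust_throttle(-225): rpm ← 8963 -225 = 8738
adjust_airspeed(-11.4): V ← 42.53 -11.4 = 31.13 m/s
throttle_to(2322): rpm ← 2322
adjust_throttle(-1435): rpm ← 2322 -1435 = 887
final state: V = 31.13 m/s, rpm = 887 → n = rpm/60 = 14.783333 rev/s
J = V / (n·D) = 31.13 / (14.783333 × 2.529) = 0.832641
regime bands: climb J<0.6649 | cruise [0.6649, 1.3298) | windmill J≥1.3298
J = 0.8326 → cruise

J = 0.8326, regime = cruise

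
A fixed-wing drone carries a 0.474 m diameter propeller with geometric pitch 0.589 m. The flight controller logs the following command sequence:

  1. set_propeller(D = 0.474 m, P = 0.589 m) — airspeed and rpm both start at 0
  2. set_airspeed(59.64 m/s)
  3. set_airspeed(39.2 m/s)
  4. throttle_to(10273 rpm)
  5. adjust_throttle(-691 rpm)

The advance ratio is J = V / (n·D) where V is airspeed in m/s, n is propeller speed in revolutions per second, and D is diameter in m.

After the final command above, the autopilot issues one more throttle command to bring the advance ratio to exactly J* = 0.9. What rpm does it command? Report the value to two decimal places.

rpm = 5513.36

set_propeller: D = 0.474 m, P = 0.589 m (p = P/D = 1.242616); state ← (V=0, rpm=0)
set_airspeed(59.64): V ← 59.64 m/s
set_airspeed(39.2): V ← 39.2 m/s
throttle_to(10273): rpm ← 10273
adjust_throttle(-691): rpm ← 10273 -691 = 9582
final state: V = 39.2 m/s, rpm = 9582 → n = rpm/60 = 159.700000 rev/s
target J* = 0.9; solve J* = V/(n·D) for n: n = V/(J*·D) = 39.2/(0.9 × 0.474) = 91.889358 rev/s
rpm = 60·n = 5513.361463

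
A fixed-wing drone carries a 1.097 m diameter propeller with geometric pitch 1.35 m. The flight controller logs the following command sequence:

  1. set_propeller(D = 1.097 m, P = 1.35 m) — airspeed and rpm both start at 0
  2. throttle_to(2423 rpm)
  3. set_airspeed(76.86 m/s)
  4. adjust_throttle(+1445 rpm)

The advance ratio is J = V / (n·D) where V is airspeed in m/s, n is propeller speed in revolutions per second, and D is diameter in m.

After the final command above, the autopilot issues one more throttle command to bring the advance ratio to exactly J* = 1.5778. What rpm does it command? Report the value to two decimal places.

set_propeller: D = 1.097 m, P = 1.35 m (p = P/D = 1.230629); state ← (V=0, rpm=0)
throttle_to(2423): rpm ← 2423
set_airspeed(76.86): V ← 76.86 m/s
adjust_throttle(+1445): rpm ← 2423 +1445 = 3868
final state: V = 76.86 m/s, rpm = 3868 → n = rpm/60 = 64.466667 rev/s
target J* = 1.5778; solve J* = V/(n·D) for n: n = V/(J*·D) = 76.86/(1.5778 × 1.097) = 44.406015 rev/s
rpm = 60·n = 2664.360897

rpm = 2664.36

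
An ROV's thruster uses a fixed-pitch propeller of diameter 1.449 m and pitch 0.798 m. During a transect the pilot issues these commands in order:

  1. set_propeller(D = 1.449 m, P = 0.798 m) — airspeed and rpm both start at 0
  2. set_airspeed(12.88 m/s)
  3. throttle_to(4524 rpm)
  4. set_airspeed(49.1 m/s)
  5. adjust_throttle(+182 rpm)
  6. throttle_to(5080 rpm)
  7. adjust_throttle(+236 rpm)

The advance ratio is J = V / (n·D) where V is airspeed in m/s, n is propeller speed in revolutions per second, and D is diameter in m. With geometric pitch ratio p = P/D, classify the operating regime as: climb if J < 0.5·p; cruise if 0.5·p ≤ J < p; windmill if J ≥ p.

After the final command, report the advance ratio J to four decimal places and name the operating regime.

J = 0.3825, regime = cruise

set_propeller: D = 1.449 m, P = 0.798 m (p = P/D = 0.550725); state ← (V=0, rpm=0)
set_airspeed(12.88): V ← 12.88 m/s
throttle_to(4524): rpm ← 4524
set_airspeed(49.1): V ← 49.1 m/s
adjust_throttle(+182): rpm ← 4524 +182 = 4706
throttle_to(5080): rpm ← 5080
adjust_throttle(+236): rpm ← 5080 +236 = 5316
final state: V = 49.1 m/s, rpm = 5316 → n = rpm/60 = 88.600000 rev/s
J = V / (n·D) = 49.1 / (88.600000 × 1.449) = 0.382454
regime bands: climb J<0.2754 | cruise [0.2754, 0.5507) | windmill J≥0.5507
J = 0.3825 → cruise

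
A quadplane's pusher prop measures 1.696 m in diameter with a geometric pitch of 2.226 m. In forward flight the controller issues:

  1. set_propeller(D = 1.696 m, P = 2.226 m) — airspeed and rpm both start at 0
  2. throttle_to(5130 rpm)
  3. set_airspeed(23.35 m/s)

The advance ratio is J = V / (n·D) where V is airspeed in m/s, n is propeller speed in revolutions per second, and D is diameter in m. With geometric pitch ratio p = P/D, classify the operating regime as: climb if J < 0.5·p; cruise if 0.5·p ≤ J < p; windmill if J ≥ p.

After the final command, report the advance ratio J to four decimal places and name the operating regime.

set_propeller: D = 1.696 m, P = 2.226 m (p = P/D = 1.312500); state ← (V=0, rpm=0)
throttle_to(5130): rpm ← 5130
set_airspeed(23.35): V ← 23.35 m/s
final state: V = 23.35 m/s, rpm = 5130 → n = rpm/60 = 85.500000 rev/s
J = V / (n·D) = 23.35 / (85.500000 × 1.696) = 0.161026
regime bands: climb J<0.6562 | cruise [0.6562, 1.3125) | windmill J≥1.3125
J = 0.1610 → climb

J = 0.1610, regime = climb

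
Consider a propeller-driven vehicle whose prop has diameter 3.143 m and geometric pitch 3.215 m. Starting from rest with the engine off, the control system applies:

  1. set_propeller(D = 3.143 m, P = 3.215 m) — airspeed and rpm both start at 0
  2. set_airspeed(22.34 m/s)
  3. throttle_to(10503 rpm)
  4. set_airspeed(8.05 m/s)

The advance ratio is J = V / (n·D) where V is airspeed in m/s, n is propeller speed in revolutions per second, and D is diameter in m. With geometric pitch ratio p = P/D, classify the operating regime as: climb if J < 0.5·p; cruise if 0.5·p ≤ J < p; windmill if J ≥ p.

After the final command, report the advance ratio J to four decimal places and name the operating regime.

set_propeller: D = 3.143 m, P = 3.215 m (p = P/D = 1.022908); state ← (V=0, rpm=0)
set_airspeed(22.34): V ← 22.34 m/s
throttle_to(10503): rpm ← 10503
set_airspeed(8.05): V ← 8.05 m/s
final state: V = 8.05 m/s, rpm = 10503 → n = rpm/60 = 175.050000 rev/s
J = V / (n·D) = 8.05 / (175.050000 × 3.143) = 0.014632
regime bands: climb J<0.5115 | cruise [0.5115, 1.0229) | windmill J≥1.0229
J = 0.0146 → climb

J = 0.0146, regime = climb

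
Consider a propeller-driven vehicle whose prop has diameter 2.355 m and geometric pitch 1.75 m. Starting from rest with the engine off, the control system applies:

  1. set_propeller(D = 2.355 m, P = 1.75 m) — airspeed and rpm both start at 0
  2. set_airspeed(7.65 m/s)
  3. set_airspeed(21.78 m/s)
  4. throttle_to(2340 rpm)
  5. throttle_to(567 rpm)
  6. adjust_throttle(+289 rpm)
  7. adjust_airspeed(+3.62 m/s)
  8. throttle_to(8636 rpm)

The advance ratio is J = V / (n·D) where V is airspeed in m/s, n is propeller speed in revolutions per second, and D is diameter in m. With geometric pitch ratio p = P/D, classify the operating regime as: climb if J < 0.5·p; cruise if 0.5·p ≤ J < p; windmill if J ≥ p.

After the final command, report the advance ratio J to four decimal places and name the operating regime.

set_propeller: D = 2.355 m, P = 1.75 m (p = P/D = 0.743100); state ← (V=0, rpm=0)
set_airspeed(7.65): V ← 7.65 m/s
set_airspeed(21.78): V ← 21.78 m/s
throttle_to(2340): rpm ← 2340
throttle_to(567): rpm ← 567
adjust_throttle(+289): rpm ← 567 +289 = 856
adjust_airspeed(+3.62): V ← 21.78 +3.62 = 25.4 m/s
throttle_to(8636): rpm ← 8636
final state: V = 25.4 m/s, rpm = 8636 → n = rpm/60 = 143.933333 rev/s
J = V / (n·D) = 25.4 / (143.933333 × 2.355) = 0.074934
regime bands: climb J<0.3715 | cruise [0.3715, 0.7431) | windmill J≥0.7431
J = 0.0749 → climb

J = 0.0749, regime = climb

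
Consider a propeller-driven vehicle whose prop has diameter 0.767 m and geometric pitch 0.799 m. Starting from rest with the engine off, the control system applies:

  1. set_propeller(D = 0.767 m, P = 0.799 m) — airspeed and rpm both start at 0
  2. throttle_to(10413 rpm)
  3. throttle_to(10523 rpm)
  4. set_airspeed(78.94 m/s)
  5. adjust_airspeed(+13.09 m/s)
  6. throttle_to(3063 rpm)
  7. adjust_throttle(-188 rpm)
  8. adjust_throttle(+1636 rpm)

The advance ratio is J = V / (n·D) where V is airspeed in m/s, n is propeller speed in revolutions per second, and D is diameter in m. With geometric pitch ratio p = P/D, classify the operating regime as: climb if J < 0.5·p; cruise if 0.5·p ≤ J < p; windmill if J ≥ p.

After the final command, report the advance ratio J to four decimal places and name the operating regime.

J = 1.5959, regime = windmill

set_propeller: D = 0.767 m, P = 0.799 m (p = P/D = 1.041721); state ← (V=0, rpm=0)
throttle_to(10413): rpm ← 10413
throttle_to(10523): rpm ← 10523
set_airspeed(78.94): V ← 78.94 m/s
adjust_airspeed(+13.09): V ← 78.94 +13.09 = 92.03 m/s
throttle_to(3063): rpm ← 3063
adjust_throttle(-188): rpm ← 3063 -188 = 2875
adjust_throttle(+1636): rpm ← 2875 +1636 = 4511
final state: V = 92.03 m/s, rpm = 4511 → n = rpm/60 = 75.183333 rev/s
J = V / (n·D) = 92.03 / (75.183333 × 0.767) = 1.595925
regime bands: climb J<0.5209 | cruise [0.5209, 1.0417) | windmill J≥1.0417
J = 1.5959 → windmill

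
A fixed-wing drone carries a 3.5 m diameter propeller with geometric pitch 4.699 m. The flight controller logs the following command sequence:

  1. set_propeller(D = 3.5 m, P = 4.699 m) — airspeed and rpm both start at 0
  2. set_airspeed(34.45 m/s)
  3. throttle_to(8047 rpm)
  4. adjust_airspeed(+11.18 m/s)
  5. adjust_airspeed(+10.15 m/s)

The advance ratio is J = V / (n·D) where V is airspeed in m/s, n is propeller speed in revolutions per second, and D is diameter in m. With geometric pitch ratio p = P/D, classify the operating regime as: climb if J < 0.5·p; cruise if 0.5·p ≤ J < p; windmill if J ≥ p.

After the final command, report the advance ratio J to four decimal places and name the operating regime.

set_propeller: D = 3.5 m, P = 4.699 m (p = P/D = 1.342571); state ← (V=0, rpm=0)
set_airspeed(34.45): V ← 34.45 m/s
throttle_to(8047): rpm ← 8047
adjust_airspeed(+11.18): V ← 34.45 +11.18 = 45.63 m/s
adjust_airspeed(+10.15): V ← 45.63 +10.15 = 55.78 m/s
final state: V = 55.78 m/s, rpm = 8047 → n = rpm/60 = 134.116667 rev/s
J = V / (n·D) = 55.78 / (134.116667 × 3.5) = 0.118830
regime bands: climb J<0.6713 | cruise [0.6713, 1.3426) | windmill J≥1.3426
J = 0.1188 → climb

J = 0.1188, regime = climb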